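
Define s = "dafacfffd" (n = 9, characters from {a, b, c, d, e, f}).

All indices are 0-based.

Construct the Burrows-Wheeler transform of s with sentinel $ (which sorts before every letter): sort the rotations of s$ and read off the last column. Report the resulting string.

dfdaf$affc

rank  rotation    last
    0  $dafacfffd  d
    1  acfffd$daf  f
    2  afacfffd$d  d
    3  cfffd$dafa  a
    4  d$dafacfff  f
    5  dafacfffd$  $
    6  facfffd$da  a
    7  fd$dafacff  f
    8  ffd$dafacf  f
    9  fffd$dafac  c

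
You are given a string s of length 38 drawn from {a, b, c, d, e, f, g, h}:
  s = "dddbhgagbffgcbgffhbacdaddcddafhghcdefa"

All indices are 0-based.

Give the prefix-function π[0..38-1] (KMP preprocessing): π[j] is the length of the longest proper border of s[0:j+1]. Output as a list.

[0, 1, 2, 0, 0, 0, 0, 0, 0, 0, 0, 0, 0, 0, 0, 0, 0, 0, 0, 0, 0, 1, 0, 1, 2, 0, 1, 2, 0, 0, 0, 0, 0, 0, 1, 0, 0, 0]

π[0] = 0
j=1 s[j]='d': π[1]=1 (border 'd')
j=2 s[j]='d': π[2]=2 (border 'dd')
j=3 s[j]='b': k: 2→1→0; π[3]=0 (border '')
j=4 s[j]='h': π[4]=0 (border '')
j=5 s[j]='g': π[5]=0 (border '')
j=6 s[j]='a': π[6]=0 (border '')
j=7 s[j]='g': π[7]=0 (border '')
j=8 s[j]='b': π[8]=0 (border '')
j=9 s[j]='f': π[9]=0 (border '')
j=10 s[j]='f': π[10]=0 (border '')
j=11 s[j]='g': π[11]=0 (border '')
j=12 s[j]='c': π[12]=0 (border '')
j=13 s[j]='b': π[13]=0 (border '')
j=14 s[j]='g': π[14]=0 (border '')
j=15 s[j]='f': π[15]=0 (border '')
j=16 s[j]='f': π[16]=0 (border '')
j=17 s[j]='h': π[17]=0 (border '')
j=18 s[j]='b': π[18]=0 (border '')
j=19 s[j]='a': π[19]=0 (border '')
j=20 s[j]='c': π[20]=0 (border '')
j=21 s[j]='d': π[21]=1 (border 'd')
j=22 s[j]='a': k: 1→0; π[22]=0 (border '')
j=23 s[j]='d': π[23]=1 (border 'd')
j=24 s[j]='d': π[24]=2 (border 'dd')
j=25 s[j]='c': k: 2→1→0; π[25]=0 (border '')
j=26 s[j]='d': π[26]=1 (border 'd')
j=27 s[j]='d': π[27]=2 (border 'dd')
j=28 s[j]='a': k: 2→1→0; π[28]=0 (border '')
j=29 s[j]='f': π[29]=0 (border '')
j=30 s[j]='h': π[30]=0 (border '')
j=31 s[j]='g': π[31]=0 (border '')
j=32 s[j]='h': π[32]=0 (border '')
j=33 s[j]='c': π[33]=0 (border '')
j=34 s[j]='d': π[34]=1 (border 'd')
j=35 s[j]='e': k: 1→0; π[35]=0 (border '')
j=36 s[j]='f': π[36]=0 (border '')
j=37 s[j]='a': π[37]=0 (border '')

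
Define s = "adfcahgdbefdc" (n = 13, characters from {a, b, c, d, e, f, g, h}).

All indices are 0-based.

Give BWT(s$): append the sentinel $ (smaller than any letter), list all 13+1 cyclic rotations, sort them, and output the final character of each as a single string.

c$cddfgfabdeha

rank  rotation        last
    0  $adfcahgdbefdc  c
    1  adfcahgdbefdc$  $
    2  ahgdbefdc$adfc  c
    3  befdc$adfcahgd  d
    4  c$adfcahgdbefd  d
    5  cahgdbefdc$adf  f
    6  dbefdc$adfcahg  g
    7  dc$adfcahgdbef  f
    8  dfcahgdbefdc$a  a
    9  efdc$adfcahgdb  b
   10  fcahgdbefdc$ad  d
   11  fdc$adfcahgdbe  e
   12  gdbefdc$adfcah  h
   13  hgdbefdc$adfca  a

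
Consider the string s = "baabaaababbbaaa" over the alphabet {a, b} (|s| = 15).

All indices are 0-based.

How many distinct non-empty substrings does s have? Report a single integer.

rank | idx | suffix
   0 |  14 | a
   1 |  13 | aa
   2 |  12 | aaa
   3 |   4 | aaababbbaaa
   4 |   1 | aabaaababbbaaa
   5 |   5 | aababbbaaa
   6 |   2 | abaaababbbaaa
   7 |   6 | ababbbaaa
   8 |   8 | abbbaaa
   9 |  11 | baaa
  10 |   3 | baaababbbaaa
  11 |   0 | baabaaababbbaaa
  12 |   7 | babbbaaa
  13 |  10 | bbaaa
  14 |   9 | bbbaaa

SA = [14, 13, 12, 4, 1, 5, 2, 6, 8, 11, 3, 0, 7, 10, 9]
i: (SA[i-1],SA[i]) lcp shared
  1: (14,13) 1 'a'
  2: (13,12) 2 'aa'
  3: (12,4) 3 'aaa'
  4: (4,1) 2 'aa'
  5: (1,5) 4 'aaba'
  6: (5,2) 1 'a'
  7: (2,6) 3 'aba'
  8: (6,8) 2 'ab'
  9: (8,11) 0 ''
  10: (11,3) 4 'baaa'
  11: (3,0) 3 'baa'
  12: (0,7) 2 'ba'
  13: (7,10) 1 'b'
  14: (10,9) 2 'bb'

n(n+1)/2 = 15·16/2 = 120
Σ LCP = 0 + 1 + 2 + 3 + 2 + 4 + 1 + 3 + 2 + 0 + 4 + 3 + 2 + 1 + 2 = 30
distinct = 120 − 30 = 90

90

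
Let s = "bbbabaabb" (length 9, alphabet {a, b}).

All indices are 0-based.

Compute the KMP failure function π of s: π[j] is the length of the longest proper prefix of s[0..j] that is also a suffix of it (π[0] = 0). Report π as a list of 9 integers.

π[0] = 0
j=1 s[j]='b': π[1]=1 (border 'b')
j=2 s[j]='b': π[2]=2 (border 'bb')
j=3 s[j]='a': k: 2→1→0; π[3]=0 (border '')
j=4 s[j]='b': π[4]=1 (border 'b')
j=5 s[j]='a': k: 1→0; π[5]=0 (border '')
j=6 s[j]='a': π[6]=0 (border '')
j=7 s[j]='b': π[7]=1 (border 'b')
j=8 s[j]='b': π[8]=2 (border 'bb')

[0, 1, 2, 0, 1, 0, 0, 1, 2]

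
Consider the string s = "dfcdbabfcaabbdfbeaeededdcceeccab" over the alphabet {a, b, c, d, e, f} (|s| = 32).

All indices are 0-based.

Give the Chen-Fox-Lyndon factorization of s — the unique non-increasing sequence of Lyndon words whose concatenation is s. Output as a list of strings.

["df", "cd", "b", "abfc", "aabbdfbeaeededdcceeccab"]

emit factor 1: 'df' (i=0, period=2)
emit factor 2: 'cd' (i=2, period=2)
emit factor 3: 'b' (i=4, period=1)
emit factor 4: 'abfc' (i=5, period=4)
emit factor 5: 'aabbdfbeaeededdcceeccab' (i=9, period=23)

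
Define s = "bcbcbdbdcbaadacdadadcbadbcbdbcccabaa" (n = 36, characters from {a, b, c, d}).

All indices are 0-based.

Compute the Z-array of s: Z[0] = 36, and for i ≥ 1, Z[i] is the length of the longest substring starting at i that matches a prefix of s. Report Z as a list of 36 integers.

Z[0]=36
i=1: fresh scan; Z[1]=0
i=2: fresh scan; Z[2]=3 extend→box=[2,5)
i=3: min(r-i=2, Z[1]=0)=0; Z[3]=0
i=4: min(r-i=1, Z[2]=3)=1; Z[4]=1
i=5: fresh scan; Z[5]=0
i=6: fresh scan; Z[6]=1 extend→box=[6,7)
i=7: fresh scan; Z[7]=0
i=8: fresh scan; Z[8]=0
i=9: fresh scan; Z[9]=1 extend→box=[9,10)
i=10: fresh scan; Z[10]=0
i=11: fresh scan; Z[11]=0
i=12: fresh scan; Z[12]=0
i=13: fresh scan; Z[13]=0
i=14: fresh scan; Z[14]=0
i=15: fresh scan; Z[15]=0
i=16: fresh scan; Z[16]=0
i=17: fresh scan; Z[17]=0
i=18: fresh scan; Z[18]=0
i=19: fresh scan; Z[19]=0
i=20: fresh scan; Z[20]=0
i=21: fresh scan; Z[21]=1 extend→box=[21,22)
i=22: fresh scan; Z[22]=0
i=23: fresh scan; Z[23]=0
i=24: fresh scan; Z[24]=3 extend→box=[24,27)
i=25: min(r-i=2, Z[1]=0)=0; Z[25]=0
i=26: min(r-i=1, Z[2]=3)=1; Z[26]=1
i=27: fresh scan; Z[27]=0
i=28: fresh scan; Z[28]=2 extend→box=[28,30)
i=29: min(r-i=1, Z[1]=0)=0; Z[29]=0
i=30: fresh scan; Z[30]=0
i=31: fresh scan; Z[31]=0
i=32: fresh scan; Z[32]=0
i=33: fresh scan; Z[33]=1 extend→box=[33,34)
i=34: fresh scan; Z[34]=0
i=35: fresh scan; Z[35]=0

[36, 0, 3, 0, 1, 0, 1, 0, 0, 1, 0, 0, 0, 0, 0, 0, 0, 0, 0, 0, 0, 1, 0, 0, 3, 0, 1, 0, 2, 0, 0, 0, 0, 1, 0, 0]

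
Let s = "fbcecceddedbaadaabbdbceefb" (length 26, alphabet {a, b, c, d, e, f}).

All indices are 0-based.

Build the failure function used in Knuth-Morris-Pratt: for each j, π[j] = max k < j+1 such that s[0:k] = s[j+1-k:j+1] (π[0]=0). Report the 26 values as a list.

π[0] = 0
j=1 s[j]='b': π[1]=0 (border '')
j=2 s[j]='c': π[2]=0 (border '')
j=3 s[j]='e': π[3]=0 (border '')
j=4 s[j]='c': π[4]=0 (border '')
j=5 s[j]='c': π[5]=0 (border '')
j=6 s[j]='e': π[6]=0 (border '')
j=7 s[j]='d': π[7]=0 (border '')
j=8 s[j]='d': π[8]=0 (border '')
j=9 s[j]='e': π[9]=0 (border '')
j=10 s[j]='d': π[10]=0 (border '')
j=11 s[j]='b': π[11]=0 (border '')
j=12 s[j]='a': π[12]=0 (border '')
j=13 s[j]='a': π[13]=0 (border '')
j=14 s[j]='d': π[14]=0 (border '')
j=15 s[j]='a': π[15]=0 (border '')
j=16 s[j]='a': π[16]=0 (border '')
j=17 s[j]='b': π[17]=0 (border '')
j=18 s[j]='b': π[18]=0 (border '')
j=19 s[j]='d': π[19]=0 (border '')
j=20 s[j]='b': π[20]=0 (border '')
j=21 s[j]='c': π[21]=0 (border '')
j=22 s[j]='e': π[22]=0 (border '')
j=23 s[j]='e': π[23]=0 (border '')
j=24 s[j]='f': π[24]=1 (border 'f')
j=25 s[j]='b': π[25]=2 (border 'fb')

[0, 0, 0, 0, 0, 0, 0, 0, 0, 0, 0, 0, 0, 0, 0, 0, 0, 0, 0, 0, 0, 0, 0, 0, 1, 2]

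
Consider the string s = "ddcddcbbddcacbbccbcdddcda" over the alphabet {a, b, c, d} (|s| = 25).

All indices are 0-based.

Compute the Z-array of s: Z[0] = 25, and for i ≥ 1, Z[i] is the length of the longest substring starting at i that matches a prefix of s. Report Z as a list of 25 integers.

Z[0]=25
i=1: fresh scan; Z[1]=1 extend→box=[1,2)
i=2: fresh scan; Z[2]=0
i=3: fresh scan; Z[3]=3 extend→box=[3,6)
i=4: min(r-i=2, Z[1]=1)=1; Z[4]=1
i=5: min(r-i=1, Z[2]=0)=0; Z[5]=0
i=6: fresh scan; Z[6]=0
i=7: fresh scan; Z[7]=0
i=8: fresh scan; Z[8]=3 extend→box=[8,11)
i=9: min(r-i=2, Z[1]=1)=1; Z[9]=1
i=10: min(r-i=1, Z[2]=0)=0; Z[10]=0
i=11: fresh scan; Z[11]=0
i=12: fresh scan; Z[12]=0
i=13: fresh scan; Z[13]=0
i=14: fresh scan; Z[14]=0
i=15: fresh scan; Z[15]=0
i=16: fresh scan; Z[16]=0
i=17: fresh scan; Z[17]=0
i=18: fresh scan; Z[18]=0
i=19: fresh scan; Z[19]=2 extend→box=[19,21)
i=20: min(r-i=1, Z[1]=1)=1; Z[20]=4 extend→box=[20,24)
i=21: min(r-i=3, Z[1]=1)=1; Z[21]=1
i=22: min(r-i=2, Z[2]=0)=0; Z[22]=0
i=23: min(r-i=1, Z[3]=3)=1; Z[23]=1
i=24: fresh scan; Z[24]=0

[25, 1, 0, 3, 1, 0, 0, 0, 3, 1, 0, 0, 0, 0, 0, 0, 0, 0, 0, 2, 4, 1, 0, 1, 0]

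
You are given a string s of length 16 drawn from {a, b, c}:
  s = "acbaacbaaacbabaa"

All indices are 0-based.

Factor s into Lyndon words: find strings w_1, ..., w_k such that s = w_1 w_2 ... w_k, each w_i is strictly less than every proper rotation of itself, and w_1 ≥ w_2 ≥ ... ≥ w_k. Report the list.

emit factor 1: 'acb' (i=0, period=3)
emit factor 2: 'aacb' (i=3, period=4)
emit factor 3: 'aaacbab' (i=7, period=7)
emit factor 4: 'a' (i=14, period=1)
emit factor 5: 'a' (i=15, period=1)

["acb", "aacb", "aaacbab", "a", "a"]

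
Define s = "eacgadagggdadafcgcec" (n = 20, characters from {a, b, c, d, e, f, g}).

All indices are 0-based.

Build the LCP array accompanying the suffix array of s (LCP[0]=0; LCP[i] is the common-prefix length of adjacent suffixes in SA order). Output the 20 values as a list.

sorted suffixes:
  #0 SA[0]=1  'acgadagggdadafcgcec'
  #1 SA[1]=11  'adafcgcec'
  #2 SA[2]=4  'adagggdadafcgcec'
  #3 SA[3]=13  'afcgcec'
  #4 SA[4]=6  'agggdadafcgcec'
  #5 SA[5]=19  'c'
  #6 SA[6]=17  'cec'
  #7 SA[7]=2  'cgadagggdadafcgcec'
  #8 SA[8]=15  'cgcec'
  #9 SA[9]=10  'dadafcgcec'
  #10 SA[10]=12  'dafcgcec'
  #11 SA[11]=5  'dagggdadafcgcec'
  #12 SA[12]=0  'eacgadagggdadafcgcec'
  #13 SA[13]=18  'ec'
  #14 SA[14]=14  'fcgcec'
  #15 SA[15]=3  'gadagggdadafcgcec'
  #16 SA[16]=16  'gcec'
  #17 SA[17]=9  'gdadafcgcec'
  #18 SA[18]=8  'ggdadafcgcec'
  #19 SA[19]=7  'gggdadafcgcec'

SA = [1, 11, 4, 13, 6, 19, 17, 2, 15, 10, 12, 5, 0, 18, 14, 3, 16, 9, 8, 7]
rank  pair      lcp
   1  s[1:],s[11:]  1  'a'
   2  s[11:],s[4:]  3  'ada'
   3  s[4:],s[13:]  1  'a'
   4  s[13:],s[6:]  1  'a'
   5  s[6:],s[19:]  0  ''
   6  s[19:],s[17:]  1  'c'
   7  s[17:],s[2:]  1  'c'
   8  s[2:],s[15:]  2  'cg'
   9  s[15:],s[10:]  0  ''
  10  s[10:],s[12:]  2  'da'
  11  s[12:],s[5:]  2  'da'
  12  s[5:],s[0:]  0  ''
  13  s[0:],s[18:]  1  'e'
  14  s[18:],s[14:]  0  ''
  15  s[14:],s[3:]  0  ''
  16  s[3:],s[16:]  1  'g'
  17  s[16:],s[9:]  1  'g'
  18  s[9:],s[8:]  1  'g'
  19  s[8:],s[7:]  2  'gg'

[0, 1, 3, 1, 1, 0, 1, 1, 2, 0, 2, 2, 0, 1, 0, 0, 1, 1, 1, 2]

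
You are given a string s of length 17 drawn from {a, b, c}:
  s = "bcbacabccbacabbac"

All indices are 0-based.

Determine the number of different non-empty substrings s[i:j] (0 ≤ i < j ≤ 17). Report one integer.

120

rank→(start, suffix):
  0 → (12, 'abbac')
  1 → (5, 'abccbacabbac')
  2 → (15, 'ac')
  3 → (10, 'acabbac')
  4 → (3, 'acabccbacabbac')
  5 → (14, 'bac')
  6 → (9, 'bacabbac')
  7 → (2, 'bacabccbacabbac')
  8 → (13, 'bbac')
  9 → (0, 'bcbacabccbacabbac')
  10 → (6, 'bccbacabbac')
  11 → (16, 'c')
  12 → (11, 'cabbac')
  13 → (4, 'cabccbacabbac')
  14 → (8, 'cbacabbac')
  15 → (1, 'cbacabccbacabbac')
  16 → (7, 'ccbacabbac')

SA = [12, 5, 15, 10, 3, 14, 9, 2, 13, 0, 6, 16, 11, 4, 8, 1, 7]
[i] adj suffixes → lcp
  [1] 12/5 → 2 ('ab')
  [2] 5/15 → 1 ('a')
  [3] 15/10 → 2 ('ac')
  [4] 10/3 → 4 ('acab')
  [5] 3/14 → 0 ('')
  [6] 14/9 → 3 ('bac')
  [7] 9/2 → 5 ('bacab')
  [8] 2/13 → 1 ('b')
  [9] 13/0 → 1 ('b')
  [10] 0/6 → 2 ('bc')
  [11] 6/16 → 0 ('')
  [12] 16/11 → 1 ('c')
  [13] 11/4 → 3 ('cab')
  [14] 4/8 → 1 ('c')
  [15] 8/1 → 6 ('cbacab')
  [16] 1/7 → 1 ('c')

n(n+1)/2 = 17·18/2 = 153
Σ LCP = 0 + 2 + 1 + 2 + 4 + 0 + 3 + 5 + 1 + 1 + 2 + 0 + 1 + 3 + 1 + 6 + 1 = 33
distinct = 153 − 33 = 120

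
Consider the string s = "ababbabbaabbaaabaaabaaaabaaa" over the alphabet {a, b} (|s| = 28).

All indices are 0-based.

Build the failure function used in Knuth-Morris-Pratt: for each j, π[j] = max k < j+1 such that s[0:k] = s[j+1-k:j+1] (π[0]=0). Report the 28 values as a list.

π[0] = 0
j=1 s[j]='b': π[1]=0 (border '')
j=2 s[j]='a': π[2]=1 (border 'a')
j=3 s[j]='b': π[3]=2 (border 'ab')
j=4 s[j]='b': k: 2→0; π[4]=0 (border '')
j=5 s[j]='a': π[5]=1 (border 'a')
j=6 s[j]='b': π[6]=2 (border 'ab')
j=7 s[j]='b': k: 2→0; π[7]=0 (border '')
j=8 s[j]='a': π[8]=1 (border 'a')
j=9 s[j]='a': k: 1→0; π[9]=1 (border 'a')
j=10 s[j]='b': π[10]=2 (border 'ab')
j=11 s[j]='b': k: 2→0; π[11]=0 (border '')
j=12 s[j]='a': π[12]=1 (border 'a')
j=13 s[j]='a': k: 1→0; π[13]=1 (border 'a')
j=14 s[j]='a': k: 1→0; π[14]=1 (border 'a')
j=15 s[j]='b': π[15]=2 (border 'ab')
j=16 s[j]='a': π[16]=3 (border 'aba')
j=17 s[j]='a': k: 3→1→0; π[17]=1 (border 'a')
j=18 s[j]='a': k: 1→0; π[18]=1 (border 'a')
j=19 s[j]='b': π[19]=2 (border 'ab')
j=20 s[j]='a': π[20]=3 (border 'aba')
j=21 s[j]='a': k: 3→1→0; π[21]=1 (border 'a')
j=22 s[j]='a': k: 1→0; π[22]=1 (border 'a')
j=23 s[j]='a': k: 1→0; π[23]=1 (border 'a')
j=24 s[j]='b': π[24]=2 (border 'ab')
j=25 s[j]='a': π[25]=3 (border 'aba')
j=26 s[j]='a': k: 3→1→0; π[26]=1 (border 'a')
j=27 s[j]='a': k: 1→0; π[27]=1 (border 'a')

[0, 0, 1, 2, 0, 1, 2, 0, 1, 1, 2, 0, 1, 1, 1, 2, 3, 1, 1, 2, 3, 1, 1, 1, 2, 3, 1, 1]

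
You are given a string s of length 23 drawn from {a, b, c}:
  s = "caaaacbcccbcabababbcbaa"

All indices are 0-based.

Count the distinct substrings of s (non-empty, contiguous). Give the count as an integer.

238

rank→(start, suffix):
  0 → (22, 'a')
  1 → (21, 'aa')
  2 → (1, 'aaaacbcccbcabababbcbaa')
  3 → (2, 'aaacbcccbcabababbcbaa')
  4 → (3, 'aacbcccbcabababbcbaa')
  5 → (12, 'abababbcbaa')
  6 → (14, 'ababbcbaa')
  7 → (16, 'abbcbaa')
  8 → (4, 'acbcccbcabababbcbaa')
  9 → (20, 'baa')
  10 → (13, 'bababbcbaa')
  11 → (15, 'babbcbaa')
  12 → (17, 'bbcbaa')
  13 → (10, 'bcabababbcbaa')
  14 → (18, 'bcbaa')
  15 → (6, 'bcccbcabababbcbaa')
  16 → (0, 'caaaacbcccbcabababbcbaa')
  17 → (11, 'cabababbcbaa')
  18 → (19, 'cbaa')
  19 → (9, 'cbcabababbcbaa')
  20 → (5, 'cbcccbcabababbcbaa')
  21 → (8, 'ccbcabababbcbaa')
  22 → (7, 'cccbcabababbcbaa')

SA = [22, 21, 1, 2, 3, 12, 14, 16, 4, 20, 13, 15, 17, 10, 18, 6, 0, 11, 19, 9, 5, 8, 7]
i: (SA[i-1],SA[i]) lcp shared
  1: (22,21) 1 'a'
  2: (21,1) 2 'aa'
  3: (1,2) 3 'aaa'
  4: (2,3) 2 'aa'
  5: (3,12) 1 'a'
  6: (12,14) 4 'abab'
  7: (14,16) 2 'ab'
  8: (16,4) 1 'a'
  9: (4,20) 0 ''
  10: (20,13) 2 'ba'
  11: (13,15) 3 'bab'
  12: (15,17) 1 'b'
  13: (17,10) 1 'b'
  14: (10,18) 2 'bc'
  15: (18,6) 2 'bc'
  16: (6,0) 0 ''
  17: (0,11) 2 'ca'
  18: (11,19) 1 'c'
  19: (19,9) 2 'cb'
  20: (9,5) 3 'cbc'
  21: (5,8) 1 'c'
  22: (8,7) 2 'cc'

n(n+1)/2 = 23·24/2 = 276
Σ LCP = 0 + 1 + 2 + 3 + 2 + 1 + 4 + 2 + 1 + 0 + 2 + 3 + 1 + 1 + 2 + 2 + 0 + 2 + 1 + 2 + 3 + 1 + 2 = 38
distinct = 276 − 38 = 238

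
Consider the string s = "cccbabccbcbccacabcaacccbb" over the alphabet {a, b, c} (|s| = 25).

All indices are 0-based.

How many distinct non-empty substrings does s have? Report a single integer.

281

sorted suffixes:
  #0 SA[0]=18  'aacccbb'
  #1 SA[1]=15  'abcaacccbb'
  #2 SA[2]=4  'abccbcbccacabcaacccbb'
  #3 SA[3]=13  'acabcaacccbb'
  #4 SA[4]=19  'acccbb'
  #5 SA[5]=24  'b'
  #6 SA[6]=3  'babccbcbccacabcaacccbb'
  #7 SA[7]=23  'bb'
  #8 SA[8]=16  'bcaacccbb'
  #9 SA[9]=8  'bcbccacabcaacccbb'
  #10 SA[10]=10  'bccacabcaacccbb'
  #11 SA[11]=5  'bccbcbccacabcaacccbb'
  #12 SA[12]=17  'caacccbb'
  #13 SA[13]=14  'cabcaacccbb'
  #14 SA[14]=12  'cacabcaacccbb'
  #15 SA[15]=2  'cbabccbcbccacabcaacccbb'
  #16 SA[16]=22  'cbb'
  #17 SA[17]=7  'cbcbccacabcaacccbb'
  #18 SA[18]=9  'cbccacabcaacccbb'
  #19 SA[19]=11  'ccacabcaacccbb'
  #20 SA[20]=1  'ccbabccbcbccacabcaacccbb'
  #21 SA[21]=21  'ccbb'
  #22 SA[22]=6  'ccbcbccacabcaacccbb'
  #23 SA[23]=0  'cccbabccbcbccacabcaacccbb'
  #24 SA[24]=20  'cccbb'

SA = [18, 15, 4, 13, 19, 24, 3, 23, 16, 8, 10, 5, 17, 14, 12, 2, 22, 7, 9, 11, 1, 21, 6, 0, 20]
rank  pair      lcp
   1  s[18:],s[15:]  1  'a'
   2  s[15:],s[4:]  3  'abc'
   3  s[4:],s[13:]  1  'a'
   4  s[13:],s[19:]  2  'ac'
   5  s[19:],s[24:]  0  ''
   6  s[24:],s[3:]  1  'b'
   7  s[3:],s[23:]  1  'b'
   8  s[23:],s[16:]  1  'b'
   9  s[16:],s[8:]  2  'bc'
  10  s[8:],s[10:]  2  'bc'
  11  s[10:],s[5:]  3  'bcc'
  12  s[5:],s[17:]  0  ''
  13  s[17:],s[14:]  2  'ca'
  14  s[14:],s[12:]  2  'ca'
  15  s[12:],s[2:]  1  'c'
  16  s[2:],s[22:]  2  'cb'
  17  s[22:],s[7:]  2  'cb'
  18  s[7:],s[9:]  3  'cbc'
  19  s[9:],s[11:]  1  'c'
  20  s[11:],s[1:]  2  'cc'
  21  s[1:],s[21:]  3  'ccb'
  22  s[21:],s[6:]  3  'ccb'
  23  s[6:],s[0:]  2  'cc'
  24  s[0:],s[20:]  4  'cccb'

n(n+1)/2 = 25·26/2 = 325
Σ LCP = 0 + 1 + 3 + 1 + 2 + 0 + 1 + 1 + 1 + 2 + 2 + 3 + 0 + 2 + 2 + 1 + 2 + 2 + 3 + 1 + 2 + 3 + 3 + 2 + 4 = 44
distinct = 325 − 44 = 281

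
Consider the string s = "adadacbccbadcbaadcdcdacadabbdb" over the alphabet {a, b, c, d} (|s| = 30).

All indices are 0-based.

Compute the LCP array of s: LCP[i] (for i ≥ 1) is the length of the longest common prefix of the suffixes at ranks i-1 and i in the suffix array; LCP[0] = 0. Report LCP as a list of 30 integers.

[0, 1, 1, 2, 1, 3, 3, 2, 3, 0, 1, 2, 1, 1, 1, 0, 1, 3, 2, 1, 1, 2, 0, 2, 3, 2, 1, 1, 2, 3]

rank→(start, suffix):
  0 → (14, 'aadcdcdacadabbdb')
  1 → (25, 'abbdb')
  2 → (21, 'acadabbdb')
  3 → (4, 'acbccbadcbaadcdcdacadabbdb')
  4 → (23, 'adabbdb')
  5 → (2, 'adacbccbadcbaadcdcdacadabbdb')
  6 → (0, 'adadacbccbadcbaadcdcdacadabbdb')
  7 → (10, 'adcbaadcdcdacadabbdb')
  8 → (15, 'adcdcdacadabbdb')
  9 → (29, 'b')
  10 → (13, 'baadcdcdacadabbdb')
  11 → (9, 'badcbaadcdcdacadabbdb')
  12 → (26, 'bbdb')
  13 → (6, 'bccbadcbaadcdcdacadabbdb')
  14 → (27, 'bdb')
  15 → (22, 'cadabbdb')
  16 → (12, 'cbaadcdcdacadabbdb')
  17 → (8, 'cbadcbaadcdcdacadabbdb')
  18 → (5, 'cbccbadcbaadcdcdacadabbdb')
  19 → (7, 'ccbadcbaadcdcdacadabbdb')
  20 → (19, 'cdacadabbdb')
  21 → (17, 'cdcdacadabbdb')
  22 → (24, 'dabbdb')
  23 → (20, 'dacadabbdb')
  24 → (3, 'dacbccbadcbaadcdcdacadabbdb')
  25 → (1, 'dadacbccbadcbaadcdcdacadabbdb')
  26 → (28, 'db')
  27 → (11, 'dcbaadcdcdacadabbdb')
  28 → (18, 'dcdacadabbdb')
  29 → (16, 'dcdcdacadabbdb')

SA = [14, 25, 21, 4, 23, 2, 0, 10, 15, 29, 13, 9, 26, 6, 27, 22, 12, 8, 5, 7, 19, 17, 24, 20, 3, 1, 28, 11, 18, 16]
rank  pair      lcp
   1  s[14:],s[25:]  1  'a'
   2  s[25:],s[21:]  1  'a'
   3  s[21:],s[4:]  2  'ac'
   4  s[4:],s[23:]  1  'a'
   5  s[23:],s[2:]  3  'ada'
   6  s[2:],s[0:]  3  'ada'
   7  s[0:],s[10:]  2  'ad'
   8  s[10:],s[15:]  3  'adc'
   9  s[15:],s[29:]  0  ''
  10  s[29:],s[13:]  1  'b'
  11  s[13:],s[9:]  2  'ba'
  12  s[9:],s[26:]  1  'b'
  13  s[26:],s[6:]  1  'b'
  14  s[6:],s[27:]  1  'b'
  15  s[27:],s[22:]  0  ''
  16  s[22:],s[12:]  1  'c'
  17  s[12:],s[8:]  3  'cba'
  18  s[8:],s[5:]  2  'cb'
  19  s[5:],s[7:]  1  'c'
  20  s[7:],s[19:]  1  'c'
  21  s[19:],s[17:]  2  'cd'
  22  s[17:],s[24:]  0  ''
  23  s[24:],s[20:]  2  'da'
  24  s[20:],s[3:]  3  'dac'
  25  s[3:],s[1:]  2  'da'
  26  s[1:],s[28:]  1  'd'
  27  s[28:],s[11:]  1  'd'
  28  s[11:],s[18:]  2  'dc'
  29  s[18:],s[16:]  3  'dcd'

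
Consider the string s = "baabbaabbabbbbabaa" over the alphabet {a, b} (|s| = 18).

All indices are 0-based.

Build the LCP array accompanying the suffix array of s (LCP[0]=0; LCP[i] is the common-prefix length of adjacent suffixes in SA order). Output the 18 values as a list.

[0, 1, 2, 5, 1, 2, 4, 3, 0, 3, 6, 2, 3, 1, 3, 4, 2, 3]

rank | idx | suffix
   0 |  17 | a
   1 |  16 | aa
   2 |   1 | aabbaabbabbbbabaa
   3 |   5 | aabbabbbbabaa
   4 |  14 | abaa
   5 |   2 | abbaabbabbbbabaa
   6 |   6 | abbabbbbabaa
   7 |   9 | abbbbabaa
   8 |  15 | baa
   9 |   0 | baabbaabbabbbbabaa
  10 |   4 | baabbabbbbabaa
  11 |  13 | babaa
  12 |   8 | babbbbabaa
  13 |   3 | bbaabbabbbbabaa
  14 |  12 | bbabaa
  15 |   7 | bbabbbbabaa
  16 |  11 | bbbabaa
  17 |  10 | bbbbabaa

SA = [17, 16, 1, 5, 14, 2, 6, 9, 15, 0, 4, 13, 8, 3, 12, 7, 11, 10]
rank  pair      lcp
   1  s[17:],s[16:]  1  'a'
   2  s[16:],s[1:]  2  'aa'
   3  s[1:],s[5:]  5  'aabba'
   4  s[5:],s[14:]  1  'a'
   5  s[14:],s[2:]  2  'ab'
   6  s[2:],s[6:]  4  'abba'
   7  s[6:],s[9:]  3  'abb'
   8  s[9:],s[15:]  0  ''
   9  s[15:],s[0:]  3  'baa'
  10  s[0:],s[4:]  6  'baabba'
  11  s[4:],s[13:]  2  'ba'
  12  s[13:],s[8:]  3  'bab'
  13  s[8:],s[3:]  1  'b'
  14  s[3:],s[12:]  3  'bba'
  15  s[12:],s[7:]  4  'bbab'
  16  s[7:],s[11:]  2  'bb'
  17  s[11:],s[10:]  3  'bbb'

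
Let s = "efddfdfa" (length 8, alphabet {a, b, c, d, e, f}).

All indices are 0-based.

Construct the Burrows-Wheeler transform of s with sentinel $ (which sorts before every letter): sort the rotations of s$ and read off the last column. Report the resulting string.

afffd$ded

rank  rotation   last
    0  $efddfdfa  a
    1  a$efddfdf  f
    2  ddfdfa$ef  f
    3  dfa$efddf  f
    4  dfdfa$efd  d
    5  efddfdfa$  $
    6  fa$efddfd  d
    7  fddfdfa$e  e
    8  fdfa$efdd  d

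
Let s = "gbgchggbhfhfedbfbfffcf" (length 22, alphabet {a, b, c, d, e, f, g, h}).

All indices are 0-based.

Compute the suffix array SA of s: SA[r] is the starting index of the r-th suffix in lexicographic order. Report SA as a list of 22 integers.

[14, 16, 1, 7, 20, 3, 13, 12, 21, 15, 19, 11, 18, 17, 9, 0, 6, 2, 5, 10, 8, 4]

rank | idx | suffix
   0 |  14 | bfbfffcf
   1 |  16 | bfffcf
   2 |   1 | bgchggbhfhfedbfbfffcf
   3 |   7 | bhfhfedbfbfffcf
   4 |  20 | cf
   5 |   3 | chggbhfhfedbfbfffcf
   6 |  13 | dbfbfffcf
   7 |  12 | edbfbfffcf
   8 |  21 | f
   9 |  15 | fbfffcf
  10 |  19 | fcf
  11 |  11 | fedbfbfffcf
  12 |  18 | ffcf
  13 |  17 | fffcf
  14 |   9 | fhfedbfbfffcf
  15 |   0 | gbgchggbhfhfedbfbfffcf
  16 |   6 | gbhfhfedbfbfffcf
  17 |   2 | gchggbhfhfedbfbfffcf
  18 |   5 | ggbhfhfedbfbfffcf
  19 |  10 | hfedbfbfffcf
  20 |   8 | hfhfedbfbfffcf
  21 |   4 | hggbhfhfedbfbfffcf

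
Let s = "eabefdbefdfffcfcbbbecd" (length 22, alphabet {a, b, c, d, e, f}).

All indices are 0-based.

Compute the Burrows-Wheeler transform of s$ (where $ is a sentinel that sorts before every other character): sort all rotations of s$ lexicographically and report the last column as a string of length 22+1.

decbbadfefcff$bbbcfeefd

rank  rotation                 last
    0  $eabefdbefdfffcfcbbbecd  d
    1  abefdbefdfffcfcbbbecd$e  e
    2  bbbecd$eabefdbefdfffcfc  c
    3  bbecd$eabefdbefdfffcfcb  b
    4  becd$eabefdbefdfffcfcbb  b
    5  befdbefdfffcfcbbbecd$ea  a
    6  befdfffcfcbbbecd$eabefd  d
    7  cbbbecd$eabefdbefdfffcf  f
    8  cd$eabefdbefdfffcfcbbbe  e
    9  cfcbbbecd$eabefdbefdfff  f
   10  d$eabefdbefdfffcfcbbbec  c
   11  dbefdfffcfcbbbecd$eabef  f
   12  dfffcfcbbbecd$eabefdbef  f
   13  eabefdbefdfffcfcbbbecd$  $
   14  ecd$eabefdbefdfffcfcbbb  b
   15  efdbefdfffcfcbbbecd$eab  b
   16  efdfffcfcbbbecd$eabefdb  b
   17  fcbbbecd$eabefdbefdfffc  c
   18  fcfcbbbecd$eabefdbefdff  f
   19  fdbefdfffcfcbbbecd$eabe  e
   20  fdfffcfcbbbecd$eabefdbe  e
   21  ffcfcbbbecd$eabefdbefdf  f
   22  fffcfcbbbecd$eabefdbefd  d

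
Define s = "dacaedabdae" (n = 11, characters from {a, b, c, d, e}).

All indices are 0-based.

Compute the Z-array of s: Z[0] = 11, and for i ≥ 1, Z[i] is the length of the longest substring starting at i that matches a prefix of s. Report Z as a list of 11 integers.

Z[0]=11
i=1: i≥r, start 0; Z[1]=0
i=2: i≥r, start 0; Z[2]=0
i=3: i≥r, start 0; Z[3]=0
i=4: i≥r, start 0; Z[4]=0
i=5: i≥r, start 0; Z[5]=2 extend→box=[5,7)
i=6: min(r-i=1, Z[1]=0)=0; Z[6]=0
i=7: i≥r, start 0; Z[7]=0
i=8: i≥r, start 0; Z[8]=2 extend→box=[8,10)
i=9: min(r-i=1, Z[1]=0)=0; Z[9]=0
i=10: i≥r, start 0; Z[10]=0

[11, 0, 0, 0, 0, 2, 0, 0, 2, 0, 0]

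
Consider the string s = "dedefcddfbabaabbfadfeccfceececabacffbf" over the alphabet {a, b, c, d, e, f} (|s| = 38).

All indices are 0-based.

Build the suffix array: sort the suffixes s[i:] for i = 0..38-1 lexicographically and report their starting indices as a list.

sorted suffixes:
  #0 SA[0]=12  'aabbfadfeccfceececabacffbf'
  #1 SA[1]=10  'abaabbfadfeccfceececabacffbf'
  #2 SA[2]=30  'abacffbf'
  #3 SA[3]=13  'abbfadfeccfceececabacffbf'
  #4 SA[4]=32  'acffbf'
  #5 SA[5]=17  'adfeccfceececabacffbf'
  #6 SA[6]=11  'baabbfadfeccfceececabacffbf'
  #7 SA[7]=9  'babaabbfadfeccfceececabacffbf'
  #8 SA[8]=31  'bacffbf'
  #9 SA[9]=14  'bbfadfeccfceececabacffbf'
  #10 SA[10]=36  'bf'
  #11 SA[11]=15  'bfadfeccfceececabacffbf'
  #12 SA[12]=29  'cabacffbf'
  #13 SA[13]=21  'ccfceececabacffbf'
  #14 SA[14]=5  'cddfbabaabbfadfeccfceececabacffbf'
  #15 SA[15]=27  'cecabacffbf'
  #16 SA[16]=24  'ceececabacffbf'
  #17 SA[17]=22  'cfceececabacffbf'
  #18 SA[18]=33  'cffbf'
  #19 SA[19]=6  'ddfbabaabbfadfeccfceececabacffbf'
  #20 SA[20]=0  'dedefcddfbabaabbfadfeccfceececabacffbf'
  #21 SA[21]=2  'defcddfbabaabbfadfeccfceececabacffbf'
  #22 SA[22]=7  'dfbabaabbfadfeccfceececabacffbf'
  #23 SA[23]=18  'dfeccfceececabacffbf'
  #24 SA[24]=28  'ecabacffbf'
  #25 SA[25]=20  'eccfceececabacffbf'
  #26 SA[26]=26  'ececabacffbf'
  #27 SA[27]=1  'edefcddfbabaabbfadfeccfceececabacffbf'
  #28 SA[28]=25  'eececabacffbf'
  #29 SA[29]=3  'efcddfbabaabbfadfeccfceececabacffbf'
  #30 SA[30]=37  'f'
  #31 SA[31]=16  'fadfeccfceececabacffbf'
  #32 SA[32]=8  'fbabaabbfadfeccfceececabacffbf'
  #33 SA[33]=35  'fbf'
  #34 SA[34]=4  'fcddfbabaabbfadfeccfceececabacffbf'
  #35 SA[35]=23  'fceececabacffbf'
  #36 SA[36]=19  'feccfceececabacffbf'
  #37 SA[37]=34  'ffbf'

[12, 10, 30, 13, 32, 17, 11, 9, 31, 14, 36, 15, 29, 21, 5, 27, 24, 22, 33, 6, 0, 2, 7, 18, 28, 20, 26, 1, 25, 3, 37, 16, 8, 35, 4, 23, 19, 34]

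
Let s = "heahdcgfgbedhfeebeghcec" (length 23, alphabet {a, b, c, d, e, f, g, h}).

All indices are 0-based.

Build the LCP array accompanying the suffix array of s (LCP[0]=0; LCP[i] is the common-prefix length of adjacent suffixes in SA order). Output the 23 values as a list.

[0, 0, 2, 0, 1, 1, 0, 1, 0, 1, 1, 1, 1, 1, 0, 1, 0, 1, 1, 0, 1, 1, 1]

sorted suffixes:
  #0 SA[0]=2  'ahdcgfgbedhfeebeghcec'
  #1 SA[1]=9  'bedhfeebeghcec'
  #2 SA[2]=16  'beghcec'
  #3 SA[3]=22  'c'
  #4 SA[4]=20  'cec'
  #5 SA[5]=5  'cgfgbedhfeebeghcec'
  #6 SA[6]=4  'dcgfgbedhfeebeghcec'
  #7 SA[7]=11  'dhfeebeghcec'
  #8 SA[8]=1  'eahdcgfgbedhfeebeghcec'
  #9 SA[9]=15  'ebeghcec'
  #10 SA[10]=21  'ec'
  #11 SA[11]=10  'edhfeebeghcec'
  #12 SA[12]=14  'eebeghcec'
  #13 SA[13]=17  'eghcec'
  #14 SA[14]=13  'feebeghcec'
  #15 SA[15]=7  'fgbedhfeebeghcec'
  #16 SA[16]=8  'gbedhfeebeghcec'
  #17 SA[17]=6  'gfgbedhfeebeghcec'
  #18 SA[18]=18  'ghcec'
  #19 SA[19]=19  'hcec'
  #20 SA[20]=3  'hdcgfgbedhfeebeghcec'
  #21 SA[21]=0  'heahdcgfgbedhfeebeghcec'
  #22 SA[22]=12  'hfeebeghcec'

SA = [2, 9, 16, 22, 20, 5, 4, 11, 1, 15, 21, 10, 14, 17, 13, 7, 8, 6, 18, 19, 3, 0, 12]
i: (SA[i-1],SA[i]) lcp shared
  1: (2,9) 0 ''
  2: (9,16) 2 'be'
  3: (16,22) 0 ''
  4: (22,20) 1 'c'
  5: (20,5) 1 'c'
  6: (5,4) 0 ''
  7: (4,11) 1 'd'
  8: (11,1) 0 ''
  9: (1,15) 1 'e'
  10: (15,21) 1 'e'
  11: (21,10) 1 'e'
  12: (10,14) 1 'e'
  13: (14,17) 1 'e'
  14: (17,13) 0 ''
  15: (13,7) 1 'f'
  16: (7,8) 0 ''
  17: (8,6) 1 'g'
  18: (6,18) 1 'g'
  19: (18,19) 0 ''
  20: (19,3) 1 'h'
  21: (3,0) 1 'h'
  22: (0,12) 1 'h'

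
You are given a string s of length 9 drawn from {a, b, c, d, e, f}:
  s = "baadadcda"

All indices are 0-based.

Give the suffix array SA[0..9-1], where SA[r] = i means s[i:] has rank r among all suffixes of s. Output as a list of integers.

[8, 1, 2, 4, 0, 6, 7, 3, 5]

rank | idx | suffix
   0 |   8 | a
   1 |   1 | aadadcda
   2 |   2 | adadcda
   3 |   4 | adcda
   4 |   0 | baadadcda
   5 |   6 | cda
   6 |   7 | da
   7 |   3 | dadcda
   8 |   5 | dcda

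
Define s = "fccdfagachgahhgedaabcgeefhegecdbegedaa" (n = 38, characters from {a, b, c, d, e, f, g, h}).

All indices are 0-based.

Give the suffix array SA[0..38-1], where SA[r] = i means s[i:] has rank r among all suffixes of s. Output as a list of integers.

[37, 36, 17, 18, 7, 5, 11, 19, 31, 1, 29, 2, 20, 8, 35, 16, 30, 3, 28, 34, 15, 22, 23, 26, 32, 4, 0, 24, 6, 10, 27, 33, 14, 21, 25, 9, 13, 12]

rank→(start, suffix):
  0 → (37, 'a')
  1 → (36, 'aa')
  2 → (17, 'aabcgeefhegecdbegedaa')
  3 → (18, 'abcgeefhegecdbegedaa')
  4 → (7, 'achgahhgedaabcgeefhegecdbegedaa')
  5 → (5, 'agachgahhgedaabcgeefhegecdbegedaa')
  6 → (11, 'ahhgedaabcgeefhegecdbegedaa')
  7 → (19, 'bcgeefhegecdbegedaa')
  8 → (31, 'begedaa')
  9 → (1, 'ccdfagachgahhgedaabcgeefhegecdbegedaa')
  10 → (29, 'cdbegedaa')
  11 → (2, 'cdfagachgahhgedaabcgeefhegecdbegedaa')
  12 → (20, 'cgeefhegecdbegedaa')
  13 → (8, 'chgahhgedaabcgeefhegecdbegedaa')
  14 → (35, 'daa')
  15 → (16, 'daabcgeefhegecdbegedaa')
  16 → (30, 'dbegedaa')
  17 → (3, 'dfagachgahhgedaabcgeefhegecdbegedaa')
  18 → (28, 'ecdbegedaa')
  19 → (34, 'edaa')
  20 → (15, 'edaabcgeefhegecdbegedaa')
  21 → (22, 'eefhegecdbegedaa')
  22 → (23, 'efhegecdbegedaa')
  23 → (26, 'egecdbegedaa')
  24 → (32, 'egedaa')
  25 → (4, 'fagachgahhgedaabcgeefhegecdbegedaa')
  26 → (0, 'fccdfagachgahhgedaabcgeefhegecdbegedaa')
  27 → (24, 'fhegecdbegedaa')
  28 → (6, 'gachgahhgedaabcgeefhegecdbegedaa')
  29 → (10, 'gahhgedaabcgeefhegecdbegedaa')
  30 → (27, 'gecdbegedaa')
  31 → (33, 'gedaa')
  32 → (14, 'gedaabcgeefhegecdbegedaa')
  33 → (21, 'geefhegecdbegedaa')
  34 → (25, 'hegecdbegedaa')
  35 → (9, 'hgahhgedaabcgeefhegecdbegedaa')
  36 → (13, 'hgedaabcgeefhegecdbegedaa')
  37 → (12, 'hhgedaabcgeefhegecdbegedaa')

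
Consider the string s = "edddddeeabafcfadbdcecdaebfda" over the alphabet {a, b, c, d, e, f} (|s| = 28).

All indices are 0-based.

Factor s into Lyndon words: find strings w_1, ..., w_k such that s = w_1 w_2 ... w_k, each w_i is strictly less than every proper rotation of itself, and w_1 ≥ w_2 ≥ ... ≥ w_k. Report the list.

emit factor 1: 'e' (i=0, period=1)
emit factor 2: 'dddddee' (i=1, period=7)
emit factor 3: 'abafcfadbdcecdaebfd' (i=8, period=19)
emit factor 4: 'a' (i=27, period=1)

["e", "dddddee", "abafcfadbdcecdaebfd", "a"]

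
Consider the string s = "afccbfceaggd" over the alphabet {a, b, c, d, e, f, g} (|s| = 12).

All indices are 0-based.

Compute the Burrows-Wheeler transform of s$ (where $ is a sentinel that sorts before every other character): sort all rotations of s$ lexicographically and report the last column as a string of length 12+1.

d$eccffgcabga

rank  rotation       last
    0  $afccbfceaggd  d
    1  afccbfceaggd$  $
    2  aggd$afccbfce  e
    3  bfceaggd$afcc  c
    4  cbfceaggd$afc  c
    5  ccbfceaggd$af  f
    6  ceaggd$afccbf  f
    7  d$afccbfceagg  g
    8  eaggd$afccbfc  c
    9  fccbfceaggd$a  a
   10  fceaggd$afccb  b
   11  gd$afccbfceag  g
   12  ggd$afccbfcea  a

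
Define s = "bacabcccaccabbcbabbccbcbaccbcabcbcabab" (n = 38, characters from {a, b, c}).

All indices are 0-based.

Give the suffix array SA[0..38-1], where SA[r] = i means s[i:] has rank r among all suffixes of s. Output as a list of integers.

[36, 34, 11, 16, 29, 3, 1, 8, 24, 37, 35, 15, 0, 23, 12, 17, 32, 27, 13, 21, 30, 18, 4, 33, 10, 28, 2, 7, 14, 22, 31, 26, 20, 9, 6, 25, 19, 5]

rank→(start, suffix):
  0 → (36, 'ab')
  1 → (34, 'abab')
  2 → (11, 'abbcbabbccbcbaccbcabcbcabab')
  3 → (16, 'abbccbcbaccbcabcbcabab')
  4 → (29, 'abcbcabab')
  5 → (3, 'abcccaccabbcbabbccbcbaccbcabcbcabab')
  6 → (1, 'acabcccaccabbcbabbccbcbaccbcabcbcabab')
  7 → (8, 'accabbcbabbccbcbaccbcabcbcabab')
  8 → (24, 'accbcabcbcabab')
  9 → (37, 'b')
  10 → (35, 'bab')
  11 → (15, 'babbccbcbaccbcabcbcabab')
  12 → (0, 'bacabcccaccabbcbabbccbcbaccbcabcbcabab')
  13 → (23, 'baccbcabcbcabab')
  14 → (12, 'bbcbabbccbcbaccbcabcbcabab')
  15 → (17, 'bbccbcbaccbcabcbcabab')
  16 → (32, 'bcabab')
  17 → (27, 'bcabcbcabab')
  18 → (13, 'bcbabbccbcbaccbcabcbcabab')
  19 → (21, 'bcbaccbcabcbcabab')
  20 → (30, 'bcbcabab')
  21 → (18, 'bccbcbaccbcabcbcabab')
  22 → (4, 'bcccaccabbcbabbccbcbaccbcabcbcabab')
  23 → (33, 'cabab')
  24 → (10, 'cabbcbabbccbcbaccbcabcbcabab')
  25 → (28, 'cabcbcabab')
  26 → (2, 'cabcccaccabbcbabbccbcbaccbcabcbcabab')
  27 → (7, 'caccabbcbabbccbcbaccbcabcbcabab')
  28 → (14, 'cbabbccbcbaccbcabcbcabab')
  29 → (22, 'cbaccbcabcbcabab')
  30 → (31, 'cbcabab')
  31 → (26, 'cbcabcbcabab')
  32 → (20, 'cbcbaccbcabcbcabab')
  33 → (9, 'ccabbcbabbccbcbaccbcabcbcabab')
  34 → (6, 'ccaccabbcbabbccbcbaccbcabcbcabab')
  35 → (25, 'ccbcabcbcabab')
  36 → (19, 'ccbcbaccbcabcbcabab')
  37 → (5, 'cccaccabbcbabbccbcbaccbcabcbcabab')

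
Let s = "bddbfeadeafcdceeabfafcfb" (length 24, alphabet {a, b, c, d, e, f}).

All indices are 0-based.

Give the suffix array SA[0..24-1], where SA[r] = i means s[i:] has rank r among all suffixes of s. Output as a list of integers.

rank | idx | suffix
   0 |  16 | abfafcfb
   1 |   6 | adeafcdceeabfafcfb
   2 |   9 | afcdceeabfafcfb
   3 |  19 | afcfb
   4 |  23 | b
   5 |   0 | bddbfeadeafcdceeabfafcfb
   6 |  17 | bfafcfb
   7 |   3 | bfeadeafcdceeabfafcfb
   8 |  11 | cdceeabfafcfb
   9 |  13 | ceeabfafcfb
  10 |  21 | cfb
  11 |   2 | dbfeadeafcdceeabfafcfb
  12 |  12 | dceeabfafcfb
  13 |   1 | ddbfeadeafcdceeabfafcfb
  14 |   7 | deafcdceeabfafcfb
  15 |  15 | eabfafcfb
  16 |   5 | eadeafcdceeabfafcfb
  17 |   8 | eafcdceeabfafcfb
  18 |  14 | eeabfafcfb
  19 |  18 | fafcfb
  20 |  22 | fb
  21 |  10 | fcdceeabfafcfb
  22 |  20 | fcfb
  23 |   4 | feadeafcdceeabfafcfb

[16, 6, 9, 19, 23, 0, 17, 3, 11, 13, 21, 2, 12, 1, 7, 15, 5, 8, 14, 18, 22, 10, 20, 4]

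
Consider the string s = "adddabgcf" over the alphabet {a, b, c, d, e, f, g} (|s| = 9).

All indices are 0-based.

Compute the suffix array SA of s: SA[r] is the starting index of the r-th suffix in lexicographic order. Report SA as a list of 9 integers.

rank→(start, suffix):
  0 → (4, 'abgcf')
  1 → (0, 'adddabgcf')
  2 → (5, 'bgcf')
  3 → (7, 'cf')
  4 → (3, 'dabgcf')
  5 → (2, 'ddabgcf')
  6 → (1, 'dddabgcf')
  7 → (8, 'f')
  8 → (6, 'gcf')

[4, 0, 5, 7, 3, 2, 1, 8, 6]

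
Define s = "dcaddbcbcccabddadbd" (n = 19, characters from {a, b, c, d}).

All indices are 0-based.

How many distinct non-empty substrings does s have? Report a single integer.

168

rank→(start, suffix):
  0 → (11, 'abddadbd')
  1 → (15, 'adbd')
  2 → (2, 'addbcbcccabddadbd')
  3 → (5, 'bcbcccabddadbd')
  4 → (7, 'bcccabddadbd')
  5 → (17, 'bd')
  6 → (12, 'bddadbd')
  7 → (10, 'cabddadbd')
  8 → (1, 'caddbcbcccabddadbd')
  9 → (6, 'cbcccabddadbd')
  10 → (9, 'ccabddadbd')
  11 → (8, 'cccabddadbd')
  12 → (18, 'd')
  13 → (14, 'dadbd')
  14 → (4, 'dbcbcccabddadbd')
  15 → (16, 'dbd')
  16 → (0, 'dcaddbcbcccabddadbd')
  17 → (13, 'ddadbd')
  18 → (3, 'ddbcbcccabddadbd')

SA = [11, 15, 2, 5, 7, 17, 12, 10, 1, 6, 9, 8, 18, 14, 4, 16, 0, 13, 3]
i: (SA[i-1],SA[i]) lcp shared
  1: (11,15) 1 'a'
  2: (15,2) 2 'ad'
  3: (2,5) 0 ''
  4: (5,7) 2 'bc'
  5: (7,17) 1 'b'
  6: (17,12) 2 'bd'
  7: (12,10) 0 ''
  8: (10,1) 2 'ca'
  9: (1,6) 1 'c'
  10: (6,9) 1 'c'
  11: (9,8) 2 'cc'
  12: (8,18) 0 ''
  13: (18,14) 1 'd'
  14: (14,4) 1 'd'
  15: (4,16) 2 'db'
  16: (16,0) 1 'd'
  17: (0,13) 1 'd'
  18: (13,3) 2 'dd'

n(n+1)/2 = 19·20/2 = 190
Σ LCP = 0 + 1 + 2 + 0 + 2 + 1 + 2 + 0 + 2 + 1 + 1 + 2 + 0 + 1 + 1 + 2 + 1 + 1 + 2 = 22
distinct = 190 − 22 = 168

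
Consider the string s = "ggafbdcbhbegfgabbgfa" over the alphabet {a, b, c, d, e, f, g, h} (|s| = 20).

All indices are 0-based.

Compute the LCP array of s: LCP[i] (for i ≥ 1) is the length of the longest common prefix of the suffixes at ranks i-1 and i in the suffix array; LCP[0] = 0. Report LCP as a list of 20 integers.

[0, 1, 1, 0, 1, 1, 1, 1, 0, 0, 0, 0, 1, 1, 0, 2, 1, 2, 1, 0]

rank | idx | suffix
   0 |  19 | a
   1 |  14 | abbgfa
   2 |   2 | afbdcbhbegfgabbgfa
   3 |  15 | bbgfa
   4 |   4 | bdcbhbegfgabbgfa
   5 |   9 | begfgabbgfa
   6 |  16 | bgfa
   7 |   7 | bhbegfgabbgfa
   8 |   6 | cbhbegfgabbgfa
   9 |   5 | dcbhbegfgabbgfa
  10 |  10 | egfgabbgfa
  11 |  18 | fa
  12 |   3 | fbdcbhbegfgabbgfa
  13 |  12 | fgabbgfa
  14 |  13 | gabbgfa
  15 |   1 | gafbdcbhbegfgabbgfa
  16 |  17 | gfa
  17 |  11 | gfgabbgfa
  18 |   0 | ggafbdcbhbegfgabbgfa
  19 |   8 | hbegfgabbgfa

SA = [19, 14, 2, 15, 4, 9, 16, 7, 6, 5, 10, 18, 3, 12, 13, 1, 17, 11, 0, 8]
[i] adj suffixes → lcp
  [1] 19/14 → 1 ('a')
  [2] 14/2 → 1 ('a')
  [3] 2/15 → 0 ('')
  [4] 15/4 → 1 ('b')
  [5] 4/9 → 1 ('b')
  [6] 9/16 → 1 ('b')
  [7] 16/7 → 1 ('b')
  [8] 7/6 → 0 ('')
  [9] 6/5 → 0 ('')
  [10] 5/10 → 0 ('')
  [11] 10/18 → 0 ('')
  [12] 18/3 → 1 ('f')
  [13] 3/12 → 1 ('f')
  [14] 12/13 → 0 ('')
  [15] 13/1 → 2 ('ga')
  [16] 1/17 → 1 ('g')
  [17] 17/11 → 2 ('gf')
  [18] 11/0 → 1 ('g')
  [19] 0/8 → 0 ('')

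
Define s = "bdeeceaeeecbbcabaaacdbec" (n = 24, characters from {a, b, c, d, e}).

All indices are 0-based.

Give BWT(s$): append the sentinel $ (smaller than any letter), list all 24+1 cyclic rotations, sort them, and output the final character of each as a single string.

cbacaeacb$debeaecbcbeeeda

rank  rotation                   last
    0  $bdeeceaeeecbbcabaaacdbec  c
    1  aaacdbec$bdeeceaeeecbbcab  b
    2  aacdbec$bdeeceaeeecbbcaba  a
    3  abaaacdbec$bdeeceaeeecbbc  c
    4  acdbec$bdeeceaeeecbbcabaa  a
    5  aeeecbbcabaaacdbec$bdeece  e
    6  baaacdbec$bdeeceaeeecbbca  a
    7  bbcabaaacdbec$bdeeceaeeec  c
    8  bcabaaacdbec$bdeeceaeeecb  b
    9  bdeeceaeeecbbcabaaacdbec$  $
   10  bec$bdeeceaeeecbbcabaaacd  d
   11  c$bdeeceaeeecbbcabaaacdbe  e
   12  cabaaacdbec$bdeeceaeeecbb  b
   13  cbbcabaaacdbec$bdeeceaeee  e
   14  cdbec$bdeeceaeeecbbcabaaa  a
   15  ceaeeecbbcabaaacdbec$bdee  e
   16  dbec$bdeeceaeeecbbcabaaac  c
   17  deeceaeeecbbcabaaacdbec$b  b
   18  eaeeecbbcabaaacdbec$bdeec  c
   19  ec$bdeeceaeeecbbcabaaacdb  b
   20  ecbbcabaaacdbec$bdeeceaee  e
   21  eceaeeecbbcabaaacdbec$bde  e
   22  eecbbcabaaacdbec$bdeeceae  e
   23  eeceaeeecbbcabaaacdbec$bd  d
   24  eeecbbcabaaacdbec$bdeecea  a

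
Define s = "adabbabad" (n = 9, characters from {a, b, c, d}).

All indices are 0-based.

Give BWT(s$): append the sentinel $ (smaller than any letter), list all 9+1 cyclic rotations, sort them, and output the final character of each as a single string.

dbdb$baaaa

rank  rotation    last
    0  $adabbabad  d
    1  abad$adabb  b
    2  abbabad$ad  d
    3  ad$adabbab  b
    4  adabbabad$  $
    5  babad$adab  b
    6  bad$adabba  a
    7  bbabad$ada  a
    8  d$adabbaba  a
    9  dabbabad$a  a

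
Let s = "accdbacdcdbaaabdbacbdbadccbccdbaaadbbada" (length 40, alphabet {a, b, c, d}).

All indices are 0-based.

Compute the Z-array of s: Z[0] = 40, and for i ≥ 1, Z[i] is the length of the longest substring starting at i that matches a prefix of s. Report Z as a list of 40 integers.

[40, 0, 0, 0, 0, 2, 0, 0, 0, 0, 0, 1, 1, 1, 0, 0, 0, 2, 0, 0, 0, 0, 1, 0, 0, 0, 0, 0, 0, 0, 0, 1, 1, 1, 0, 0, 0, 1, 0, 1]

Z[0]=40
i=1: outside box; Z[1]=0
i=2: outside box; Z[2]=0
i=3: outside box; Z[3]=0
i=4: outside box; Z[4]=0
i=5: outside box; Z[5]=2 extend→box=[5,7)
i=6: min(r-i=1, Z[1]=0)=0; Z[6]=0
i=7: outside box; Z[7]=0
i=8: outside box; Z[8]=0
i=9: outside box; Z[9]=0
i=10: outside box; Z[10]=0
i=11: outside box; Z[11]=1 extend→box=[11,12)
i=12: outside box; Z[12]=1 extend→box=[12,13)
i=13: outside box; Z[13]=1 extend→box=[13,14)
i=14: outside box; Z[14]=0
i=15: outside box; Z[15]=0
i=16: outside box; Z[16]=0
i=17: outside box; Z[17]=2 extend→box=[17,19)
i=18: min(r-i=1, Z[1]=0)=0; Z[18]=0
i=19: outside box; Z[19]=0
i=20: outside box; Z[20]=0
i=21: outside box; Z[21]=0
i=22: outside box; Z[22]=1 extend→box=[22,23)
i=23: outside box; Z[23]=0
i=24: outside box; Z[24]=0
i=25: outside box; Z[25]=0
i=26: outside box; Z[26]=0
i=27: outside box; Z[27]=0
i=28: outside box; Z[28]=0
i=29: outside box; Z[29]=0
i=30: outside box; Z[30]=0
i=31: outside box; Z[31]=1 extend→box=[31,32)
i=32: outside box; Z[32]=1 extend→box=[32,33)
i=33: outside box; Z[33]=1 extend→box=[33,34)
i=34: outside box; Z[34]=0
i=35: outside box; Z[35]=0
i=36: outside box; Z[36]=0
i=37: outside box; Z[37]=1 extend→box=[37,38)
i=38: outside box; Z[38]=0
i=39: outside box; Z[39]=1 extend→box=[39,40)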